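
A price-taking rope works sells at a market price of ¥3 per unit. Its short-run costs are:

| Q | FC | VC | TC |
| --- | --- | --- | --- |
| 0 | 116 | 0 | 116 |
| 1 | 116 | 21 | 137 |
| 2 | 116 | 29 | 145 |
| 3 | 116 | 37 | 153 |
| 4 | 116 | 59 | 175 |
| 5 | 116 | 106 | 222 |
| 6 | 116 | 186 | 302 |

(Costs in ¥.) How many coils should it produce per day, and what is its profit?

Compute π = P·Q − TC at each output: Q=0: -116; Q=1: -134; Q=2: -139; Q=3: -144; Q=4: -163; Q=5: -207; Q=6: -284.
Profit is highest at Q = 0. Equivalently, the lowest AVC in the table is 37/3 ≈ ¥12.33 at Q = 3, and P = ¥3 falls below it — price never covers variable cost, so the firm shuts down and loses only its fixed cost.

Q = 0 (shut down); profit = -¥116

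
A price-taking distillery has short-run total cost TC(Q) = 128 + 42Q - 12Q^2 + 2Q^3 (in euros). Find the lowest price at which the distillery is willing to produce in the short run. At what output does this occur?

€24 per unit, at Q = 3

The shutdown price is the minimum of AVC. VC = 42Q - 12Q^2 + 2Q^3, so AVC = 42 - 12Q + 2Q^2.
At the minimum of AVC, MC = AVC. MC = 42 - 24Q + 6Q^2; setting MC = AVC gives 4Q^2 - 12Q = 0, so Q = 3. min AVC = 24.
For P < €24 the firm produces nothing.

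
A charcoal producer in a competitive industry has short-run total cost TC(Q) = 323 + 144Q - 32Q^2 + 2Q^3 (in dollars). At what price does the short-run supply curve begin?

$16 per unit

The firm shuts down when price falls below the minimum of average variable cost. AVC = VC/Q = 144 - 32Q + 2Q^2.
At the minimum of AVC, MC = AVC. MC = 144 - 64Q + 6Q^2; setting MC = AVC gives 4Q^2 - 32Q = 0, so Q = 8. min AVC = 16.
For P < $16 the firm produces nothing.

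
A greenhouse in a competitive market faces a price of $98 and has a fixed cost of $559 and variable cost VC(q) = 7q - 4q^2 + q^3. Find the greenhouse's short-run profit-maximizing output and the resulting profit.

Profit = -$69 at q = 7

AVC = 7 - 4q + q^2; min AVC = $3 at q = 2. Since P = $98 ≥ min AVC, the firm produces.
MC = 7 - 8q + 3q^2. Setting P = MC and taking the root on the rising branch gives q* = 7.
TR = 98·7 = 686. TC = 559 + 196 = 755. Profit = 686 − 755 = -$69.
That loss of $69 beats the $559 the firm would lose by shutting down; producing recovers $490 of fixed cost.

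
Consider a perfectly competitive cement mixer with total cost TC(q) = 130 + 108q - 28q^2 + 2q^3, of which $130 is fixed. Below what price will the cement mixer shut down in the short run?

$10 per unit

The firm shuts down when price falls below the minimum of average variable cost. AVC = VC/q = 108 - 28q + 2q^2.
At the minimum of AVC, MC = AVC. MC = 108 - 56q + 6q^2; setting MC = AVC gives 4q^2 - 28q = 0, so q = 7. min AVC = 10.
The firm shuts down for any P below $10.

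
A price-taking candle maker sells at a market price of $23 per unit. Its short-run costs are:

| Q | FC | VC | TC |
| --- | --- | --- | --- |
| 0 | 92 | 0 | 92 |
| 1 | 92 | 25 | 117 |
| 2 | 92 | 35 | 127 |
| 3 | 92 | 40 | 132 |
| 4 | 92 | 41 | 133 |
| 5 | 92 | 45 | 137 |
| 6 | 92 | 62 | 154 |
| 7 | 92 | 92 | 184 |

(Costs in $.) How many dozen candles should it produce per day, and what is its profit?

Q = 6; profit = -$16

Profit at each row (π = 23Q − TC): Q=0: -92; Q=1: -94; Q=2: -81; Q=3: -63; Q=4: -41; Q=5: -22; Q=6: -16; Q=7: -23.
Profit is maximized at Q = 6. AVC there is 62/6 = $10.33 ≤ P, so producing beats shutting down (which would give -$92).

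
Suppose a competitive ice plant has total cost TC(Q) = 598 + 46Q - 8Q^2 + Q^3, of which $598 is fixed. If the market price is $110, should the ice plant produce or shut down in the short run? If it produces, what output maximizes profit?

Produce at Q = 8

Variable cost is VC = 46Q - 8Q^2 + Q^3, so AVC = VC/Q = 46 - 8Q + Q^2 and MC = dTC/dQ = 46 - 16Q + 3Q^2.
The AVC parabola has its vertex at Q = 8/2 = 4, where AVC = 46 - 8·4 + 4^2 = $30.
Since P = $110 ≥ min AVC = $30, price covers variable cost and the firm should produce.
Solving P = MC: -64 - 16Q + 3Q^2 = 0 ⇒ Q = -8/3 or 8. On the upward-sloping branch, Q* = 8.
Check: AVC at Q = 8 is $46 ≤ P, so revenue covers variable cost.
Profit = P·Q − TC = 110·8 − 966 = -$86, a loss, but smaller than the $598 fixed cost the firm would lose by shutting down.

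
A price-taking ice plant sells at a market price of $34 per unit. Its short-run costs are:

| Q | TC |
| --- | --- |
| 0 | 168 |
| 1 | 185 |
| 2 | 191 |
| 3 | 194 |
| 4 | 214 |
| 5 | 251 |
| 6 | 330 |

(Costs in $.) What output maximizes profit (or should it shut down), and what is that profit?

Tabulate TR − TC: Q=0: -168; Q=1: -151; Q=2: -123; Q=3: -92; Q=4: -78; Q=5: -81; Q=6: -126.
Profit is maximized at Q = 4. AVC there is 46/4 = $11.50 ≤ P, so producing beats shutting down (which would give -$168).

Q = 4; profit = -$78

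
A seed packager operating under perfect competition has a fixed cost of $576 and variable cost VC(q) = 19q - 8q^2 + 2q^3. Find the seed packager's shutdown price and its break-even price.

AVC = 19 - 8q + 2q^2; minimized at q = 2, giving min AVC = $11. That is the shutdown price.
ATC = 576/q + 19 - 8q + 2q^2. Setting dATC/dq = −576/q^2 − 8 + 4q = 0 gives q = 6 (since 4·6^3 − 8·6^2 = 576).
min ATC = 576/6 + 19 − 8·6 + 2·6^2 = $139. That is the break-even price.
For $11 ≤ P < $139 the firm produces at a loss; below $11 it shuts down.

Shutdown price = $11; break-even price = $139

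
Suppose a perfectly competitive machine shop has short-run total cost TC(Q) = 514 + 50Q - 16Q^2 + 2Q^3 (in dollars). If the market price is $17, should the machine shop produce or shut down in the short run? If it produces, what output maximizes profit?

Shut down

From TC, MC = TC'(Q) = 50 - 32Q + 6Q^2 and AVC = VC/Q = 50 - 16Q + 2Q^2.
AVC is minimized where dAVC/dQ = -16 + 4Q = 0, at Q = 4; min AVC = 50 - 16·4 + 2·4^2 = $18.
Since P = $17 < min AVC = $18, price fails to cover variable cost at any output.
The firm minimizes its loss by shutting down and losing only its fixed cost of $514.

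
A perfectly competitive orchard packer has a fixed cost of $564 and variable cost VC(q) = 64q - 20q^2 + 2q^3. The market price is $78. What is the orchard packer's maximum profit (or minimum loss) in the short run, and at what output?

AVC = 64 - 20q + 2q^2 has its minimum $14 at q = 5; price $78 clears that bar, so the firm operates.
MC = 64 - 40q + 6q^2. Setting P = MC and taking the root on the rising branch gives q* = 7.
TR = 78·7 = 546. TC = 564 + 154 = 718. Profit = 546 − 718 = -$172.
By producing, the firm covers all variable cost plus $392 of fixed cost; shutting down would lose the full $564.

Profit = -$172 at q = 7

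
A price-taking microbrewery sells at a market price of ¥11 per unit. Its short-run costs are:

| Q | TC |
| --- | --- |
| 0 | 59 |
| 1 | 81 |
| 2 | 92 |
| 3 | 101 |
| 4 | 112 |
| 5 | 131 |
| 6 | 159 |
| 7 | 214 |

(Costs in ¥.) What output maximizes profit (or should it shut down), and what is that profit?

Tabulate TR − TC: Q=0: -59; Q=1: -70; Q=2: -70; Q=3: -68; Q=4: -68; Q=5: -76; Q=6: -93; Q=7: -137.
Profit is highest at Q = 0. Equivalently, the lowest AVC in the table is 53/4 ≈ ¥13.25 at Q = 4, and P = ¥11 falls below it — price never covers variable cost, so the firm shuts down and loses only its fixed cost.

Q = 0 (shut down); profit = -¥59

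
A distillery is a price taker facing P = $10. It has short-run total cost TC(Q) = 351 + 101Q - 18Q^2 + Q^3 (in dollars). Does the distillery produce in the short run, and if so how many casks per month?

From TC, MC = TC'(Q) = 101 - 36Q + 3Q^2 and AVC = VC/Q = 101 - 18Q + Q^2.
AVC is minimized where dAVC/dQ = -18 + 2Q = 0, at Q = 9; min AVC = 101 - 18·9 + 9^2 = $20.
With P < min AVC ($10 < $20), every unit sold adds to the loss.
Best response: produce nothing and absorb the $351 fixed cost.

Shut down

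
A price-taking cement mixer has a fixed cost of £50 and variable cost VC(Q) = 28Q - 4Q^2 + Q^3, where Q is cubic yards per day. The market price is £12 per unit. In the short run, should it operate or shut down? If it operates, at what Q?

From TC, MC = TC'(Q) = 28 - 8Q + 3Q^2 and AVC = VC/Q = 28 - 4Q + Q^2.
AVC is minimized where dAVC/dQ = -4 + 2Q = 0, at Q = 2; min AVC = 28 - 4·2 + 2^2 = £24.
Since P = £12 < min AVC = £24, price fails to cover variable cost at any output.
Best response: produce nothing and absorb the £50 fixed cost.

Shut down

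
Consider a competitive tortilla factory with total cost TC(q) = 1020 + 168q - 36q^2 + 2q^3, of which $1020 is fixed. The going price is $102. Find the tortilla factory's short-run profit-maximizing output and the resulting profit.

AVC = 168 - 36q + 2q^2 has its minimum $6 at q = 9; price $102 clears that bar, so the firm operates.
With MC = 168 - 72q + 6q^2, P = MC on the upward-sloping part at q* = 11.
TR = 102·11 = 1122. TC = 1020 + 154 = 1174. Profit = 1122 − 1174 = -$52.
By producing, the firm covers all variable cost plus $968 of fixed cost; shutting down would lose the full $1020.

Profit = -$52 at q = 11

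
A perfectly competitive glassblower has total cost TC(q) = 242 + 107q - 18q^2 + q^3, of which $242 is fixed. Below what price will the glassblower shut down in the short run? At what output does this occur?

$26 per unit, at q = 9

The firm shuts down when price falls below the minimum of average variable cost. AVC = VC/q = 107 - 18q + q^2.
At the minimum of AVC, MC = AVC. MC = 107 - 36q + 3q^2; setting MC = AVC gives 2q^2 - 18q = 0, so q = 9. min AVC = 26.
For P < $26 the firm produces nothing.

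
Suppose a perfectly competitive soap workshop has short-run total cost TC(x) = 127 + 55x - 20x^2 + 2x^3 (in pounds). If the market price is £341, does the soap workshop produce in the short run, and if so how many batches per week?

Variable cost is VC = 55x - 20x^2 + 2x^3, so AVC = VC/x = 55 - 20x + 2x^2 and MC = dTC/dx = 55 - 40x + 6x^2.
AVC is minimized where dAVC/dx = -20 + 4x = 0, at x = 5; min AVC = 55 - 20·5 + 2·5^2 = £5.
Since P = £341 ≥ min AVC = £5, price covers variable cost and the firm should produce.
Set P = MC: 341 = 55 - 40x + 6x^2 → -286 - 40x + 6x^2 = 0. The roots are x = -13/3 and x = 11; the profit-maximizing output is on the rising part of MC, so x* = 11.
Check: AVC at x = 11 is £77 ≤ P, so revenue covers variable cost.
Profit = P·x − TC = 341·11 − 974 = £2777.

Produce at x = 11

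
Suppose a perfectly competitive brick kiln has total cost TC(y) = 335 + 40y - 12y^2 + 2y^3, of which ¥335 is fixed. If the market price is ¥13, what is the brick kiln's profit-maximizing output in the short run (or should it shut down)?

Shut down

From TC, MC = TC'(y) = 40 - 24y + 6y^2 and AVC = VC/y = 40 - 12y + 2y^2.
AVC is minimized where dAVC/dy = -12 + 4y = 0, at y = 3; min AVC = 40 - 12·3 + 2·3^2 = ¥22.
Since P = ¥13 < min AVC = ¥22, price fails to cover variable cost at any output.
Shutting down limits the loss to fixed cost, ¥335.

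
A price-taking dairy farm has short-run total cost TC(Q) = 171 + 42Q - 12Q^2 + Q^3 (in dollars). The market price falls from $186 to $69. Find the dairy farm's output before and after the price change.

Output falls from 12 to 9

AVC = 42 - 12Q + Q^2, minimized at Q = 6 where min AVC = $6. MC = 42 - 24Q + 3Q^2.
With P = $186 above the shutdown price, P = MC gives Q = 12.
At P = $69 ≥ min AVC, set P = MC: Q = 9. The firm stays open but cuts output.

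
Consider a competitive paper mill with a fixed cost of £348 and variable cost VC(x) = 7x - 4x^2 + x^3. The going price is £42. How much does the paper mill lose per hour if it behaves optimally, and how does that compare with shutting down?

AVC = 7 - 4x + x^2; min AVC = £3 at x = 2. Since P = £42 ≥ min AVC, the firm produces.
With MC = 7 - 8x + 3x^2, P = MC on the upward-sloping part at x* = 5.
TR = 42·5 = 210. TC = 348 + 60 = 408. Profit = 210 − 408 = -£198.
That loss of £198 beats the £348 the firm would lose by shutting down; producing recovers £150 of fixed cost.

Profit = -£198 at x = 5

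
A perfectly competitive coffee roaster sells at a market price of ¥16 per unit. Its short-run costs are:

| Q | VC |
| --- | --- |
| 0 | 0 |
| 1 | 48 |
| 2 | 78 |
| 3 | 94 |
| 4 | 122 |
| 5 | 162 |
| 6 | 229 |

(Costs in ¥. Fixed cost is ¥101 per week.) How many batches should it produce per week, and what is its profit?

Q = 0 (shut down); profit = -¥101

Profit at each row (π = 16Q − TC): Q=0: -101; Q=1: -133; Q=2: -147; Q=3: -147; Q=4: -159; Q=5: -183; Q=6: -234.
Profit is highest at Q = 0. Equivalently, the lowest AVC in the table is 122/4 ≈ ¥30.50 at Q = 4, and P = ¥16 falls below it — price never covers variable cost, so the firm shuts down and loses only its fixed cost.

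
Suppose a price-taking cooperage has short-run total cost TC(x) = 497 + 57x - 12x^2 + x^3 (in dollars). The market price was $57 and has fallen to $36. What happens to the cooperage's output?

Output falls from 8 to 7

AVC = 57 - 12x + x^2, minimized at x = 6 where min AVC = $21. MC = 57 - 24x + 3x^2.
At P = $57 ≥ min AVC, set P = MC on the rising branch: x = 8.
At P = $36 ≥ min AVC, set P = MC: x = 7. The firm stays open but cuts output.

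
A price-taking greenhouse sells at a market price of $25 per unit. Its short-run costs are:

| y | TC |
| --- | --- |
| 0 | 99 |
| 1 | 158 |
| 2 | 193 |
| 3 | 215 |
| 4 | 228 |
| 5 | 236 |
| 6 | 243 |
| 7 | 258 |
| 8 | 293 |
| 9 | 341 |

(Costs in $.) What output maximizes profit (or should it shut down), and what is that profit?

y = 7; profit = -$83

Compute π = P·y − TC at each output: y=0: -99; y=1: -133; y=2: -143; y=3: -140; y=4: -128; y=5: -111; y=6: -93; y=7: -83; y=8: -93; y=9: -116.
Profit is maximized at y = 7. AVC there is 159/7 = $22.71 ≤ P, so producing beats shutting down (which would give -$99).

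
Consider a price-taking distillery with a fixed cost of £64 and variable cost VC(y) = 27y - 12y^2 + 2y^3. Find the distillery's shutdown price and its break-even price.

AVC = 27 - 12y + 2y^2; minimized at y = 3, giving min AVC = £9. That is the shutdown price.
ATC = 64/y + 27 - 12y + 2y^2. Setting dATC/dy = −64/y^2 − 12 + 4y = 0 gives y = 4 (since 4·4^3 − 12·4^2 = 64).
min ATC = 64/4 + 27 − 12·4 + 2·4^2 = £27. That is the break-even price.
For £9 ≤ P < £27 the firm produces at a loss; below £9 it shuts down.

Shutdown price = £9; break-even price = £27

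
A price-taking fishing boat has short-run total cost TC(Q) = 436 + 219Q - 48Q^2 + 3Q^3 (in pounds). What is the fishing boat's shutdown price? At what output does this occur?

The shutdown price is the minimum of AVC. VC = 219Q - 48Q^2 + 3Q^3, so AVC = 219 - 48Q + 3Q^2.
At the minimum of AVC, MC = AVC. MC = 219 - 96Q + 9Q^2; setting MC = AVC gives 6Q^2 - 48Q = 0, so Q = 8. min AVC = 27.
For P < £27 the firm produces nothing.

£27 per unit, at Q = 8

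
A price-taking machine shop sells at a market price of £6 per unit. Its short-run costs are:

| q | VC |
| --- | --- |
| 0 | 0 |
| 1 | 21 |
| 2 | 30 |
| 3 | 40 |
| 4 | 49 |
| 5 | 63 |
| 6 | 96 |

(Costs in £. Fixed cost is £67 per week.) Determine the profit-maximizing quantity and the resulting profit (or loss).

q = 0 (shut down); profit = -£67

Compute π = P·q − TC at each output: q=0: -67; q=1: -82; q=2: -85; q=3: -89; q=4: -92; q=5: -100; q=6: -127.
Profit is highest at q = 0. Equivalently, the lowest AVC in the table is 49/4 ≈ £12.25 at q = 4, and P = £6 falls below it — price never covers variable cost, so the firm shuts down and loses only its fixed cost.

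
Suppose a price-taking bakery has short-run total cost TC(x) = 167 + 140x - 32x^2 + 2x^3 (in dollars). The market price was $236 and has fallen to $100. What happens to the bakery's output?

MC = 140 - 64x + 6x^2; the shutdown threshold is min AVC = $12 (at x = 8).
With P = $236 above the shutdown price, P = MC gives x = 12.
At P = $100 ≥ min AVC, set P = MC: x = 10. The firm stays open but cuts output.

Output falls from 12 to 10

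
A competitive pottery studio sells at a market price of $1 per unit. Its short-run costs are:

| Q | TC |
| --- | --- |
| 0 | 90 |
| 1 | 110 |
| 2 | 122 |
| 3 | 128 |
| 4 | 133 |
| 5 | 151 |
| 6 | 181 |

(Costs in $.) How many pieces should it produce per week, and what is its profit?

Q = 0 (shut down); profit = -$90

Tabulate TR − TC: Q=0: -90; Q=1: -109; Q=2: -120; Q=3: -125; Q=4: -129; Q=5: -146; Q=6: -175.
Profit is highest at Q = 0. Equivalently, the lowest AVC in the table is 43/4 ≈ $10.75 at Q = 4, and P = $1 falls below it — price never covers variable cost, so the firm shuts down and loses only its fixed cost.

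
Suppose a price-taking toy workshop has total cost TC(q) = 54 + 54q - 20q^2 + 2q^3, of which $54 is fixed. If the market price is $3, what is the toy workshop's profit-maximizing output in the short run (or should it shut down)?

Shut down

From TC, MC = TC'(q) = 54 - 40q + 6q^2 and AVC = VC/q = 54 - 20q + 2q^2.
The AVC parabola has its vertex at q = 20/4 = 5, where AVC = 54 - 20·5 + 2·5^2 = $4.
P = $3 lies below min AVC = $4; no output level covers variable cost.
Best response: produce nothing and absorb the $54 fixed cost.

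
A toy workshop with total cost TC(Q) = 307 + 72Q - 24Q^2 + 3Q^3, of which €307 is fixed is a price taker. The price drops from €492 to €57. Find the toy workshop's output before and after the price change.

Output falls from 10 to 5

AVC = 72 - 24Q + 3Q^2, minimized at Q = 4 where min AVC = €24. MC = 72 - 48Q + 9Q^2.
At P = €492 ≥ min AVC, set P = MC on the rising branch: Q = 10.
At P = €57 ≥ min AVC, set P = MC: Q = 5. The firm stays open but cuts output.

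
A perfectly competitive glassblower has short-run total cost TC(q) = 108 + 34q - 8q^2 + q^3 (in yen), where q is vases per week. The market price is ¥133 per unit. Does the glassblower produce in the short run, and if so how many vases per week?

From TC, MC = TC'(q) = 34 - 16q + 3q^2 and AVC = VC/q = 34 - 8q + q^2.
AVC is minimized where dAVC/dq = -8 + 2q = 0, at q = 4; min AVC = 34 - 8·4 + 4^2 = ¥18.
Since P = ¥133 ≥ min AVC = ¥18, price covers variable cost and the firm should produce.
Set P = MC: 133 = 34 - 16q + 3q^2 → -99 - 16q + 3q^2 = 0. The roots are q = -11/3 and q = 9; the profit-maximizing output is on the rising part of MC, so q* = 9.
Check: AVC at q = 9 is ¥43 ≤ P, so revenue covers variable cost.
Profit = P·q − TC = 133·9 − 495 = ¥702.

Produce at q = 9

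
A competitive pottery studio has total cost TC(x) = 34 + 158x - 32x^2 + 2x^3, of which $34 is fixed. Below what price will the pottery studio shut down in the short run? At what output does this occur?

The firm shuts down when price falls below the minimum of average variable cost. AVC = VC/x = 158 - 32x + 2x^2.
At the minimum of AVC, MC = AVC. MC = 158 - 64x + 6x^2; setting MC = AVC gives 4x^2 - 32x = 0, so x = 8. min AVC = 30.
For P < $30 the firm produces nothing.

$30 per unit, at x = 8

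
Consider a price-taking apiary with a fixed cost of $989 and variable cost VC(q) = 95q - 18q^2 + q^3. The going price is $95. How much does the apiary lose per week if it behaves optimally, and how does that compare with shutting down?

Profit = -$125 at q = 12

AVC = 95 - 18q + q^2 has its minimum $14 at q = 9; price $95 clears that bar, so the firm operates.
MC = 95 - 36q + 3q^2. Setting P = MC and taking the root on the rising branch gives q* = 12.
TR = 95·12 = 1140. TC = 989 + 276 = 1265. Profit = 1140 − 1265 = -$125.
Shutting down would mean losing the fixed cost of $989, so operating at a loss of $125 is better by $864.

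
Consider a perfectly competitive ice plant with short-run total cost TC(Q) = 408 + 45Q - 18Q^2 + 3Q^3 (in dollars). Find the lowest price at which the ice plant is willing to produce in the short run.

Short-run supply begins at min AVC. From VC = 45Q - 18Q^2 + 3Q^3, AVC = 45 - 18Q + 3Q^2.
At the minimum of AVC, MC = AVC. MC = 45 - 36Q + 9Q^2; setting MC = AVC gives 6Q^2 - 18Q = 0, so Q = 3. min AVC = 18.
So the shutdown price is $18.

$18 per unit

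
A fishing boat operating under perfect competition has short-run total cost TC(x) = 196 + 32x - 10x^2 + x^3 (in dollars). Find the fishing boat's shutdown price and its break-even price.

Shutdown price = min AVC. AVC = 32 - 10x + x^2, with vertex at x = 5 and minimum $7.
ATC = 196/x + 32 - 10x + x^2. Setting dATC/dx = −196/x^2 − 10 + 2x = 0 gives x = 7 (since 2·7^3 − 10·7^2 = 196).
min ATC = 196/7 + 32 − 10·7 + 7^2 = $39. That is the break-even price.
For $7 ≤ P < $39 the firm produces at a loss; below $7 it shuts down.

Shutdown price = $7; break-even price = $39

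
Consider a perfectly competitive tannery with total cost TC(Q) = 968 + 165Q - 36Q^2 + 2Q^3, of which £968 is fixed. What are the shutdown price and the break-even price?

Shutdown price = £3; break-even price = £99

Shutdown price = min AVC. AVC = 165 - 36Q + 2Q^2, with vertex at Q = 9 and minimum £3.
ATC = 968/Q + 165 - 36Q + 2Q^2. Setting dATC/dQ = −968/Q^2 − 36 + 4Q = 0 gives Q = 11 (since 4·11^3 − 36·11^2 = 968).
min ATC = 968/11 + 165 − 36·11 + 2·11^2 = £99. That is the break-even price.
Between these two prices the firm operates at a loss; above £99 it earns a profit.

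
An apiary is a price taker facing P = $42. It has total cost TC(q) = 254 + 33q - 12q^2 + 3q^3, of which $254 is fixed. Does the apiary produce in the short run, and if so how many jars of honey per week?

Produce at q = 3

From TC, MC = TC'(q) = 33 - 24q + 9q^2 and AVC = VC/q = 33 - 12q + 3q^2.
The AVC parabola has its vertex at q = 12/6 = 2, where AVC = 33 - 12·2 + 3·2^2 = $21.
Because $42 ≥ $21, revenue can cover variable cost; the firm operates.
Set P = MC: 42 = 33 - 24q + 9q^2 → -9 - 24q + 9q^2 = 0. The roots are q = -1/3 and q = 3; the profit-maximizing output is on the rising part of MC, so q* = 3.
Check: AVC at q = 3 is $24 ≤ P, so revenue covers variable cost.
Profit = P·q − TC = 42·3 − 326 = -$200, a loss, but smaller than the $254 fixed cost the firm would lose by shutting down.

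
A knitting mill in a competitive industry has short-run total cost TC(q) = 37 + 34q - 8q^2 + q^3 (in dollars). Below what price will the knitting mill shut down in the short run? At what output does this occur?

The firm shuts down when price falls below the minimum of average variable cost. AVC = VC/q = 34 - 8q + q^2.
dAVC/dq = -8 + 2q = 0 gives q = 4. min AVC = 34 - 8·4 + 4^2 = 18.
The firm shuts down for any P below $18.

$18 per unit, at q = 4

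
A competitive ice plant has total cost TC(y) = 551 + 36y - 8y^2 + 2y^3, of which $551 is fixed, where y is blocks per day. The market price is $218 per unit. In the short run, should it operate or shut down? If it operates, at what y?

Produce at y = 7

Variable cost is VC = 36y - 8y^2 + 2y^3, so AVC = VC/y = 36 - 8y + 2y^2 and MC = dTC/dy = 36 - 16y + 6y^2.
The AVC parabola has its vertex at y = 8/4 = 2, where AVC = 36 - 8·2 + 2·2^2 = $28.
Because $218 ≥ $28, revenue can cover variable cost; the firm operates.
Solving P = MC: -182 - 16y + 6y^2 = 0 ⇒ y = -13/3 or 7. On the upward-sloping branch, y* = 7.
Check: AVC at y = 7 is $78 ≤ P, so revenue covers variable cost.
Profit = P·y − TC = 218·7 − 1097 = $429.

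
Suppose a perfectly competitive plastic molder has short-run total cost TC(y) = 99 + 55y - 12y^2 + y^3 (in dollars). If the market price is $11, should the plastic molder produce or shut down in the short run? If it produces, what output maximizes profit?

Shut down

Variable cost is VC = 55y - 12y^2 + y^3, so AVC = VC/y = 55 - 12y + y^2 and MC = dTC/dy = 55 - 24y + 3y^2.
The AVC parabola has its vertex at y = 12/2 = 6, where AVC = 55 - 12·6 + 6^2 = $19.
With P < min AVC ($11 < $19), every unit sold adds to the loss.
The firm minimizes its loss by shutting down and losing only its fixed cost of $99.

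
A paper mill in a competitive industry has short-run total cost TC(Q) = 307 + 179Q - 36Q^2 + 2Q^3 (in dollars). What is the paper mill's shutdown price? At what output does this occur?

$17 per unit, at Q = 9

The shutdown price is the minimum of AVC. VC = 179Q - 36Q^2 + 2Q^3, so AVC = 179 - 36Q + 2Q^2.
dAVC/dQ = -36 + 4Q = 0 gives Q = 9. min AVC = 179 - 36·9 + 2·9^2 = 17.
For P < $17 the firm produces nothing.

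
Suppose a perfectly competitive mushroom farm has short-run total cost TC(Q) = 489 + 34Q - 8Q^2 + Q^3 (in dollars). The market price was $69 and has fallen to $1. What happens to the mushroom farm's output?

Output falls from 7 to 0 (the firm shuts down)

AVC = 34 - 8Q + Q^2, minimized at Q = 4 where min AVC = $18. MC = 34 - 16Q + 3Q^2.
At P = $69 ≥ min AVC, set P = MC on the rising branch: Q = 7.
At P = $1 < min AVC = $18, price no longer covers variable cost at any output, so the firm shuts down: Q = 0.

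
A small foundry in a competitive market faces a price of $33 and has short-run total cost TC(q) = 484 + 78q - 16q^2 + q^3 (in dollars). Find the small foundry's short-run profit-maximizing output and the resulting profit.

Profit = -$322 at q = 9

AVC = 78 - 16q + q^2 has its minimum $14 at q = 8; price $33 clears that bar, so the firm operates.
With MC = 78 - 32q + 3q^2, P = MC on the upward-sloping part at q* = 9.
TR = 33·9 = 297. TC = 484 + 135 = 619. Profit = 297 − 619 = -$322.
That loss of $322 beats the $484 the firm would lose by shutting down; producing recovers $162 of fixed cost.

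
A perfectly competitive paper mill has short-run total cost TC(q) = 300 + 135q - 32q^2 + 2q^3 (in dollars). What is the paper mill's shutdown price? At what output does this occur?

$7 per unit, at q = 8

The firm shuts down when price falls below the minimum of average variable cost. AVC = VC/q = 135 - 32q + 2q^2.
dAVC/dq = -32 + 4q = 0 gives q = 8. min AVC = 135 - 32·8 + 2·8^2 = 7.
For P < $7 the firm produces nothing.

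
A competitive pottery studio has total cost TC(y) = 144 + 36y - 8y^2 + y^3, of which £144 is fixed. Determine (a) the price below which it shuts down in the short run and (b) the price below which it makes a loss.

AVC = 36 - 8y + y^2; minimized at y = 4, giving min AVC = £20. That is the shutdown price.
ATC = 144/y + 36 - 8y + y^2. Setting dATC/dy = −144/y^2 − 8 + 2y = 0 gives y = 6 (since 2·6^3 − 8·6^2 = 144).
min ATC = 144/6 + 36 − 8·6 + 6^2 = £48. That is the break-even price.
Between these two prices the firm operates at a loss; above £48 it earns a profit.

Shutdown price = £20; break-even price = £48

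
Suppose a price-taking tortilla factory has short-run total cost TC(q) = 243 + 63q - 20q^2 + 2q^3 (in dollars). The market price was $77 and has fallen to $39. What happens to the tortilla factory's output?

MC = 63 - 40q + 6q^2; the shutdown threshold is min AVC = $13 (at q = 5).
At P = $77 ≥ min AVC, set P = MC on the rising branch: q = 7.
At P = $39 ≥ min AVC, set P = MC: q = 6. The firm stays open but cuts output.

Output falls from 7 to 6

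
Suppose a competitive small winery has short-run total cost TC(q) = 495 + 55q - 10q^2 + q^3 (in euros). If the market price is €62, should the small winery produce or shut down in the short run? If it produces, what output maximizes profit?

Produce at q = 7

From TC, MC = TC'(q) = 55 - 20q + 3q^2 and AVC = VC/q = 55 - 10q + q^2.
AVC is minimized where dAVC/dq = -10 + 2q = 0, at q = 5; min AVC = 55 - 10·5 + 5^2 = €30.
Since P = €62 ≥ min AVC = €30, price covers variable cost and the firm should produce.
P = MC gives -7 - 20q + 3q^2 = 0, with roots -1/3 and 7. Take the larger (rising MC): q* = 7.
Check: AVC at q = 7 is €34 ≤ P, so revenue covers variable cost.
Profit = P·q − TC = 62·7 − 733 = -€299, a loss, but smaller than the €495 fixed cost the firm would lose by shutting down.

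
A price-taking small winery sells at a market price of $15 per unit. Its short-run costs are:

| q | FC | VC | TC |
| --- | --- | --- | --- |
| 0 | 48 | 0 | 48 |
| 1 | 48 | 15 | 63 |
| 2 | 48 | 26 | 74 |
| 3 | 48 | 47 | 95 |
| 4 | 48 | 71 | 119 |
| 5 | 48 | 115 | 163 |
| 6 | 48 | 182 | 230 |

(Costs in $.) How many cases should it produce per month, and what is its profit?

q = 2; profit = -$44

Tabulate TR − TC: q=0: -48; q=1: -48; q=2: -44; q=3: -50; q=4: -59; q=5: -88; q=6: -140.
Profit is maximized at q = 2. AVC there is 26/2 = $13 ≤ P, so producing beats shutting down (which would give -$48).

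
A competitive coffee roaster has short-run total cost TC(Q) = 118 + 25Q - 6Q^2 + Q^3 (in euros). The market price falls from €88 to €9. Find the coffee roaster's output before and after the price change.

MC = 25 - 12Q + 3Q^2; the shutdown threshold is min AVC = €16 (at Q = 3).
With P = €88 above the shutdown price, P = MC gives Q = 7.
At P = €9 < min AVC = €16, price no longer covers variable cost at any output, so the firm shuts down: Q = 0.

Output falls from 7 to 0 (the firm shuts down)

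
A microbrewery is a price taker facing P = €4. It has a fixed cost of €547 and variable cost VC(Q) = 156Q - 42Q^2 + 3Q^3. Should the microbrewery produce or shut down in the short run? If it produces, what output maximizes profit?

Shut down

Variable cost is VC = 156Q - 42Q^2 + 3Q^3, so AVC = VC/Q = 156 - 42Q + 3Q^2 and MC = dTC/dQ = 156 - 84Q + 9Q^2.
AVC hits its minimum where MC = AVC, at Q = 7, giving min AVC = 156 - 42·7 + 3·7^2 = €9.
Since P = €4 < min AVC = €9, price fails to cover variable cost at any output.
The firm minimizes its loss by shutting down and losing only its fixed cost of €547.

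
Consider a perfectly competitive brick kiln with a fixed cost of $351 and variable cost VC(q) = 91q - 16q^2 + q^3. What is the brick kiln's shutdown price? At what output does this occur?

$27 per unit, at q = 8

The shutdown price is the minimum of AVC. VC = 91q - 16q^2 + q^3, so AVC = 91 - 16q + q^2.
dAVC/dq = -16 + 2q = 0 gives q = 8. min AVC = 91 - 16·8 + 8^2 = 27.
So the shutdown price is $27.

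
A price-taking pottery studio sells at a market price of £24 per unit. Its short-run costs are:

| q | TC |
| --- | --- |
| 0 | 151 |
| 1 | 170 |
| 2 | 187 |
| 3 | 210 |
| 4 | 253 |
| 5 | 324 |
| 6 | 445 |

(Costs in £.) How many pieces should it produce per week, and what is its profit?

q = 3; profit = -£138

Compute π = P·q − TC at each output: q=0: -151; q=1: -146; q=2: -139; q=3: -138; q=4: -157; q=5: -204; q=6: -301.
Profit is maximized at q = 3. AVC there is 59/3 = £19.67 ≤ P, so producing beats shutting down (which would give -£151).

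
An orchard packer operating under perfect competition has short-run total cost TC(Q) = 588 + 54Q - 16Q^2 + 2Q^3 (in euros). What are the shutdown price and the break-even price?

AVC = 54 - 16Q + 2Q^2; minimized at Q = 4, giving min AVC = €22. That is the shutdown price.
ATC = 588/Q + 54 - 16Q + 2Q^2. Setting dATC/dQ = −588/Q^2 − 16 + 4Q = 0 gives Q = 7 (since 4·7^3 − 16·7^2 = 588).
min ATC = 588/7 + 54 − 16·7 + 2·7^2 = €124. That is the break-even price.
For €22 ≤ P < €124 the firm produces at a loss; below €22 it shuts down.

Shutdown price = €22; break-even price = €124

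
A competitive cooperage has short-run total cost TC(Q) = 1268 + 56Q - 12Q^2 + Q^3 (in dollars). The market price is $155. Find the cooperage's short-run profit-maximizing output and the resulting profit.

Profit = -$58 at Q = 11

AVC = 56 - 12Q + Q^2 has its minimum $20 at Q = 6; price $155 clears that bar, so the firm operates.
With MC = 56 - 24Q + 3Q^2, P = MC on the upward-sloping part at Q* = 11.
TR = 155·11 = 1705. TC = 1268 + 495 = 1763. Profit = 1705 − 1763 = -$58.
That loss of $58 beats the $1268 the firm would lose by shutting down; producing recovers $1210 of fixed cost.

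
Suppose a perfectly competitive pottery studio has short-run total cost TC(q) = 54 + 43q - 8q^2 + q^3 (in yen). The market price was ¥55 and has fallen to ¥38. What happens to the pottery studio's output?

Output falls from 6 to 5

MC = 43 - 16q + 3q^2; the shutdown threshold is min AVC = ¥27 (at q = 4).
With P = ¥55 above the shutdown price, P = MC gives q = 6.
At P = ¥38 ≥ min AVC, set P = MC: q = 5. The firm stays open but cuts output.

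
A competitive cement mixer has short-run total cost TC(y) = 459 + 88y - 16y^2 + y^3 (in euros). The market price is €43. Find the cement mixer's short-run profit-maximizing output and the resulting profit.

AVC = 88 - 16y + y^2 has its minimum €24 at y = 8; price €43 clears that bar, so the firm operates.
MC = 88 - 32y + 3y^2. Setting P = MC and taking the root on the rising branch gives y* = 9.
TR = 43·9 = 387. TC = 459 + 225 = 684. Profit = 387 − 684 = -€297.
By producing, the firm covers all variable cost plus €162 of fixed cost; shutting down would lose the full €459.

Profit = -€297 at y = 9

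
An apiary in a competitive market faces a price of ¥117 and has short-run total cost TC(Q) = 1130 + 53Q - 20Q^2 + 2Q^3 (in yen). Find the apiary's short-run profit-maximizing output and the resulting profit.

Profit = -¥362 at Q = 8

AVC = 53 - 20Q + 2Q^2; min AVC = ¥3 at Q = 5. Since P = ¥117 ≥ min AVC, the firm produces.
With MC = 53 - 40Q + 6Q^2, P = MC on the upward-sloping part at Q* = 8.
TR = 117·8 = 936. TC = 1130 + 168 = 1298. Profit = 936 − 1298 = -¥362.
That loss of ¥362 beats the ¥1130 the firm would lose by shutting down; producing recovers ¥768 of fixed cost.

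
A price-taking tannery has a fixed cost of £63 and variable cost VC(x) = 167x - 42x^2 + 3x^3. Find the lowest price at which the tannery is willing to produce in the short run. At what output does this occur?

Short-run supply begins at min AVC. From VC = 167x - 42x^2 + 3x^3, AVC = 167 - 42x + 3x^2.
At the minimum of AVC, MC = AVC. MC = 167 - 84x + 9x^2; setting MC = AVC gives 6x^2 - 42x = 0, so x = 7. min AVC = 20.
So the shutdown price is £20.

£20 per unit, at x = 7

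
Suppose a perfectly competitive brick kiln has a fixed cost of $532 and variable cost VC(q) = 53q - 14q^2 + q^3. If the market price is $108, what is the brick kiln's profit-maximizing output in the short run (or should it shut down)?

Strip out fixed cost: VC = 53q - 14q^2 + q^3. Then AVC = 53 - 14q + q^2 and MC = 53 - 28q + 3q^2.
The AVC parabola has its vertex at q = 14/2 = 7, where AVC = 53 - 14·7 + 7^2 = $4.
Since P = $108 ≥ min AVC = $4, price covers variable cost and the firm should produce.
Set P = MC: 108 = 53 - 28q + 3q^2 → -55 - 28q + 3q^2 = 0. The roots are q = -5/3 and q = 11; the profit-maximizing output is on the rising part of MC, so q* = 11.
Check: AVC at q = 11 is $20 ≤ P, so revenue covers variable cost.
Profit = P·q − TC = 108·11 − 752 = $436.

Produce at q = 11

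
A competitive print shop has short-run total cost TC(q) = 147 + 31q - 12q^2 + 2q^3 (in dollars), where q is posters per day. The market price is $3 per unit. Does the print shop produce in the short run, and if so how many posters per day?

Strip out fixed cost: VC = 31q - 12q^2 + 2q^3. Then AVC = 31 - 12q + 2q^2 and MC = 31 - 24q + 6q^2.
AVC is minimized where dAVC/dq = -12 + 4q = 0, at q = 3; min AVC = 31 - 12·3 + 2·3^2 = $13.
Since P = $3 < min AVC = $13, price fails to cover variable cost at any output.
The firm minimizes its loss by shutting down and losing only its fixed cost of $147.

Shut down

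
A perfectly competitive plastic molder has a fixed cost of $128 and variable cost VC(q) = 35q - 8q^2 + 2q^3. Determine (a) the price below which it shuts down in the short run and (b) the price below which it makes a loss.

Shutdown price = $27; break-even price = $67

AVC = 35 - 8q + 2q^2; minimized at q = 2, giving min AVC = $27. That is the shutdown price.
ATC = 128/q + 35 - 8q + 2q^2. Setting dATC/dq = −128/q^2 − 8 + 4q = 0 gives q = 4 (since 4·4^3 − 8·4^2 = 128).
min ATC = 128/4 + 35 − 8·4 + 2·4^2 = $67. That is the break-even price.
Between these two prices the firm operates at a loss; above $67 it earns a profit.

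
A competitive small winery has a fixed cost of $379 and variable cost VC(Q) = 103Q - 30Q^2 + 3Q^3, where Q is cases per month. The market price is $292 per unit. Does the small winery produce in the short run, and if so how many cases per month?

From TC, MC = TC'(Q) = 103 - 60Q + 9Q^2 and AVC = VC/Q = 103 - 30Q + 3Q^2.
AVC hits its minimum where MC = AVC, at Q = 5, giving min AVC = 103 - 30·5 + 3·5^2 = $28.
Since P = $292 ≥ min AVC = $28, price covers variable cost and the firm should produce.
Set P = MC: 292 = 103 - 60Q + 9Q^2 → -189 - 60Q + 9Q^2 = 0. The roots are Q = -7/3 and Q = 9; the profit-maximizing output is on the rising part of MC, so Q* = 9.
Check: AVC at Q = 9 is $76 ≤ P, so revenue covers variable cost.
Profit = P·Q − TC = 292·9 − 1063 = $1565.

Produce at Q = 9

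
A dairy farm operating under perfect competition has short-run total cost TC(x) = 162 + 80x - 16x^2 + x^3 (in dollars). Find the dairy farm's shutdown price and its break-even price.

Shutdown price = $16; break-even price = $35

Shutdown price = min AVC. AVC = 80 - 16x + x^2, with vertex at x = 8 and minimum $16.
ATC = 162/x + 80 - 16x + x^2. Setting dATC/dx = −162/x^2 − 16 + 2x = 0 gives x = 9 (since 2·9^3 − 16·9^2 = 162).
min ATC = 162/9 + 80 − 16·9 + 9^2 = $35. That is the break-even price.
For $16 ≤ P < $35 the firm produces at a loss; below $16 it shuts down.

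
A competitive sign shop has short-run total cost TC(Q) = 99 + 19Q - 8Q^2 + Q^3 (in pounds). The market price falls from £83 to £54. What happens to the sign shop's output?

AVC = 19 - 8Q + Q^2, minimized at Q = 4 where min AVC = £3. MC = 19 - 16Q + 3Q^2.
At P = £83 ≥ min AVC, set P = MC on the rising branch: Q = 8.
At P = £54 ≥ min AVC, set P = MC: Q = 7. The firm stays open but cuts output.

Output falls from 8 to 7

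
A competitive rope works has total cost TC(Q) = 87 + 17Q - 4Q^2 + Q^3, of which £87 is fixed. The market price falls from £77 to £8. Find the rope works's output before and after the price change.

Output falls from 6 to 0 (the firm shuts down)

MC = 17 - 8Q + 3Q^2; the shutdown threshold is min AVC = £13 (at Q = 2).
With P = £77 above the shutdown price, P = MC gives Q = 6.
At P = £8 < min AVC = £13, price no longer covers variable cost at any output, so the firm shuts down: Q = 0.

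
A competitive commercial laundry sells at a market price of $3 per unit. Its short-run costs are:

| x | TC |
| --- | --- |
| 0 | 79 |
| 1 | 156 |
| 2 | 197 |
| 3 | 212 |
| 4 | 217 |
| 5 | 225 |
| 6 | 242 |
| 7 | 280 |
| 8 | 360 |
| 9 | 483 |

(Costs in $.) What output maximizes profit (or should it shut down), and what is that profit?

Tabulate TR − TC: x=0: -79; x=1: -153; x=2: -191; x=3: -203; x=4: -205; x=5: -210; x=6: -224; x=7: -259; x=8: -336; x=9: -456.
Profit is highest at x = 0. Equivalently, the lowest AVC in the table is 163/6 ≈ $27.17 at x = 6, and P = $3 falls below it — price never covers variable cost, so the firm shuts down and loses only its fixed cost.

x = 0 (shut down); profit = -$79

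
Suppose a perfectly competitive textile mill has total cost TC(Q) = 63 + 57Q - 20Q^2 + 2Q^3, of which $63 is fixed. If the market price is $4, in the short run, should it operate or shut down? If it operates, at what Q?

Shut down

Strip out fixed cost: VC = 57Q - 20Q^2 + 2Q^3. Then AVC = 57 - 20Q + 2Q^2 and MC = 57 - 40Q + 6Q^2.
AVC hits its minimum where MC = AVC, at Q = 5, giving min AVC = 57 - 20·5 + 2·5^2 = $7.
P = $4 lies below min AVC = $7; no output level covers variable cost.
Shutting down limits the loss to fixed cost, $63.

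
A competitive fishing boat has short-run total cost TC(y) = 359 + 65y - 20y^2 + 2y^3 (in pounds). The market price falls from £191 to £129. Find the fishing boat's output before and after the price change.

AVC = 65 - 20y + 2y^2, minimized at y = 5 where min AVC = £15. MC = 65 - 40y + 6y^2.
With P = £191 above the shutdown price, P = MC gives y = 9.
At P = £129 ≥ min AVC, set P = MC: y = 8. The firm stays open but cuts output.

Output falls from 9 to 8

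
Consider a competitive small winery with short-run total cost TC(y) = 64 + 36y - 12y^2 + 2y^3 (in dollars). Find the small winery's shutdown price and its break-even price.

Shutdown price = $18; break-even price = $36

Shutdown price = min AVC. AVC = 36 - 12y + 2y^2, with vertex at y = 3 and minimum $18.
ATC = 64/y + 36 - 12y + 2y^2. Setting dATC/dy = −64/y^2 − 12 + 4y = 0 gives y = 4 (since 4·4^3 − 12·4^2 = 64).
min ATC = 64/4 + 36 − 12·4 + 2·4^2 = $36. That is the break-even price.
Between these two prices the firm operates at a loss; above $36 it earns a profit.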